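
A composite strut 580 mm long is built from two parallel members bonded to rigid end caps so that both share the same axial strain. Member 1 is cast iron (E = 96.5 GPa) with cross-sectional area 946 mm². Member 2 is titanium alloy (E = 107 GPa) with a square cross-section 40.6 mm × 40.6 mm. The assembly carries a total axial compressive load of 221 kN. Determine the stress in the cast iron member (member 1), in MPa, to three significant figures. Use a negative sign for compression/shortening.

A_2 = 1648 mm².
Equal strain + equilibrium ⇒ each member carries load in proportion to AE: A₁E₁ = 91290000 N, A₂E₂ = 176400000 N, ΣAE = 267700000 N.
σ₁ = P·E₁/ΣAE = -221000·96500/267700000 = -79.68 MPa.

-79.7 MPa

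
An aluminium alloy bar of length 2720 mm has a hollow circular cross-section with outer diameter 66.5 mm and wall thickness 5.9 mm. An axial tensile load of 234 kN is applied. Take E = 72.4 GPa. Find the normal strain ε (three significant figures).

A = 1123 mm².
σ = N/A = 208.3 MPa; ε = σ/E = 208.3/72400 = 2.877e-03.

0.00288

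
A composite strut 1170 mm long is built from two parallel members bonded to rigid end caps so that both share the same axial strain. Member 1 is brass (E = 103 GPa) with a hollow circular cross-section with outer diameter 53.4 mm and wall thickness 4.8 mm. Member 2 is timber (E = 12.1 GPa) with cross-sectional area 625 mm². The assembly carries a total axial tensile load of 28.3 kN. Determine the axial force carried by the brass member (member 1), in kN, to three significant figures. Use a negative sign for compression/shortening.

25.7 kN

A_1 = 732.9 mm².
Equal strain + equilibrium ⇒ each member carries load in proportion to AE: A₁E₁ = 75490000 N, A₂E₂ = 7562000 N, ΣAE = 83050000 N.
F₁ = P·A₁E₁/ΣAE = 28300·75490000/83050000 = 25720 N.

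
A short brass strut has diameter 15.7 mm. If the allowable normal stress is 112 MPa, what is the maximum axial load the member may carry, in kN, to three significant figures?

A = 193.6 mm².
P_max = σ_allow · A = 112 · 193.6 = 21680 N = 21.68 kN.

21.7 kN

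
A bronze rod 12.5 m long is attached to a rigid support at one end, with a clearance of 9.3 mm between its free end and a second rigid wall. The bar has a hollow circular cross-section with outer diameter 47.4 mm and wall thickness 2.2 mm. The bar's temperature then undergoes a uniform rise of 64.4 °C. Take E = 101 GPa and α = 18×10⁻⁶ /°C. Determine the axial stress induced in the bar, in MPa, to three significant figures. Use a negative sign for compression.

Free thermal expansion αLΔT = 18e-6 · 12500 · 64.4 = 14.49 mm.
The walls engage after the gap closes; constrained expansion = 14.49 − 9.3 = 5.19 mm.
The walls impose strain ε = −(5.19)/12500 = -4.1520e-04; σ = Eε = 101000 · -4.1520e-04 = -41.94 MPa.

-41.9 MPa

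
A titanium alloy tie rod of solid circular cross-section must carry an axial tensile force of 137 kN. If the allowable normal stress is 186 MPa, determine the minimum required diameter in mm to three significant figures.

30.6 mm

Required area A ≥ P/σ_allow = 137000/186 = 736.6 mm².
For a solid circular section, d ≥ √(4A/π) = 30.62 mm.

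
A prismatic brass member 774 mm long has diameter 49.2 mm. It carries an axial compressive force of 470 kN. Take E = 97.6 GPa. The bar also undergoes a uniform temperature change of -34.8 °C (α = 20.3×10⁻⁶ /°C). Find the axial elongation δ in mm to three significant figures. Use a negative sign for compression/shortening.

-2.51 mm

A = 1901 mm².
δ_mech = NL/(AE) = -470000·774/(1901·97600) = -1.961 mm.
δ_thermal = αLΔT = 20.3e-6·774·-34.8 = -0.5468 mm.
δ = δ_mech + δ_thermal = -2.507 mm.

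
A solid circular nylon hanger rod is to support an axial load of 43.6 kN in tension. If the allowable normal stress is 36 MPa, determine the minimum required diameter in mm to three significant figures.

39.3 mm

Required area A ≥ P/σ_allow = 43600/36 = 1211 mm².
For a solid circular section, d ≥ √(4A/π) = 39.27 mm.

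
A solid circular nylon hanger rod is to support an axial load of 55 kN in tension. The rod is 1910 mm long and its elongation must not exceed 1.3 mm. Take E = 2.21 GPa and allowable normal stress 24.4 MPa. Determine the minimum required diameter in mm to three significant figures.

216 mm

Required area A ≥ P/σ_allow = 55000/24.4 = 2254 mm².
For a solid circular section, d ≥ √(4A/π) = 53.57 mm.
Elongation limit: A ≥ PL/(Eδ_allow) = 55000·1910/(2210·1.3) = 36560 mm² ⇒ d ≥ 215.8 mm.
The elongation limit governs.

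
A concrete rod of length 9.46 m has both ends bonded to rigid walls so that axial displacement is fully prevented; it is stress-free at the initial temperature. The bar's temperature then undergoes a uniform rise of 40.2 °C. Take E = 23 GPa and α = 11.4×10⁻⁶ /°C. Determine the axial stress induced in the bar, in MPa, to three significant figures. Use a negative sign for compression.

-10.5 MPa

Free thermal expansion αLΔT = 11.4e-6 · 9460 · 40.2 = 4.335 mm.
The walls impose strain ε = −(4.335)/9460 = -4.5828e-04; σ = Eε = 23000 · -4.5828e-04 = -10.54 MPa.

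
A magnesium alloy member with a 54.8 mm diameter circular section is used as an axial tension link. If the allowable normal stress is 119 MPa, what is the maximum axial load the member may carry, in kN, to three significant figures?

281 kN

A = 2359 mm².
P_max = σ_allow · A = 119 · 2359 = 280700 N = 280.7 kN.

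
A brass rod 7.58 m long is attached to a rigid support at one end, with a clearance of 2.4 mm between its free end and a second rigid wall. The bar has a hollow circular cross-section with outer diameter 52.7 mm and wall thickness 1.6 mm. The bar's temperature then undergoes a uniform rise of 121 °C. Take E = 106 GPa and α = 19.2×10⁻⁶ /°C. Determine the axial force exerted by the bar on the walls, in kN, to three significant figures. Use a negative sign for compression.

-54.6 kN

Free thermal expansion αLΔT = 19.2e-6 · 7580 · 121 = 17.61 mm.
The walls engage after the gap closes; constrained expansion = 17.61 − 2.4 = 15.21 mm.
The walls impose strain ε = −(15.21)/7580 = -2.0066e-03; σ = Eε = 106000 · -2.0066e-03 = -212.7 MPa.
Wall reaction R = σ·A = -212.7·256.9 = -54630 N = -54.63 kN.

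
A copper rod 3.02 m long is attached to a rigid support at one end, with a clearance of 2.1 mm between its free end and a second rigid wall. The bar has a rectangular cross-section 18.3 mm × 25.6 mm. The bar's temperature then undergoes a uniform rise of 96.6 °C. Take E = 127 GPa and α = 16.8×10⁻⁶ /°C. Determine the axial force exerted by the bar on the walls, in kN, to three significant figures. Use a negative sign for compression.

-55.2 kN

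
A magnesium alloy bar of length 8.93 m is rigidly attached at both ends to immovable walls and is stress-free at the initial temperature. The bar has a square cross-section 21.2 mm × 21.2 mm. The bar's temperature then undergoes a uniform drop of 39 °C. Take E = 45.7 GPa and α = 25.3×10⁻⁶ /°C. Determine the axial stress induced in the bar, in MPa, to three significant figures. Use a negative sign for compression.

45.1 MPa

Free thermal expansion αLΔT = 25.3e-6 · 8930 · -39 = -8.811 mm.
The walls impose strain ε = −(-8.811)/8930 = 9.8670e-04; σ = Eε = 45700 · 9.8670e-04 = 45.09 MPa.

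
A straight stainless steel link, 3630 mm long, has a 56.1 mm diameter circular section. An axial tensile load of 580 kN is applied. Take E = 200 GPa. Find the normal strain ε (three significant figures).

0.00117

A = 2472 mm².
σ = N/A = 234.6 MPa; ε = σ/E = 234.6/200000 = 1.173e-03.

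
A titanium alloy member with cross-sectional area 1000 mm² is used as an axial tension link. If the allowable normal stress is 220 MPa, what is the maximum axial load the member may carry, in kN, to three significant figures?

P_max = σ_allow · A = 220 · 1000 = 220000 N = 220 kN.

220 kN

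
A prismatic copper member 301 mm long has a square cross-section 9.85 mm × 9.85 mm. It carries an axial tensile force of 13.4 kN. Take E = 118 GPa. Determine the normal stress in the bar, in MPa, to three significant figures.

138 MPa

A = 97.02 mm².
σ = N/A = 13400/97.02 = 138.1 MPa.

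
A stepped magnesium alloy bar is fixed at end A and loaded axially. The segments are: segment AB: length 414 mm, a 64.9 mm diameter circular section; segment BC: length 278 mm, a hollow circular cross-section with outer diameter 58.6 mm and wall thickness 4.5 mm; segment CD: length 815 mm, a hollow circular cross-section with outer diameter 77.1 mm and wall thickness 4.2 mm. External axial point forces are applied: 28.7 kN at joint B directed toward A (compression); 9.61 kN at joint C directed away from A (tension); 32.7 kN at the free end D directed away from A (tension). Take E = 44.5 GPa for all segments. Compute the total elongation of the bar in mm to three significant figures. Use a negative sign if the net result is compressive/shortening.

1.01 mm

Internal axial forces (sectioning from the free end, tension +): N_CD = 32.7 kN, N_BC = 42.31 kN, N_AB = 13.61 kN.
A_AB = 3308 mm².
A_BC = 764.8 mm².
A_CD = 961.9 mm².
δ_AB = 13610·414/(3308·44500) = 0.03828 mm
δ_BC = 42310·278/(764.8·44500) = 0.3456 mm
δ_CD = 32700·815/(961.9·44500) = 0.6226 mm
δ = Σδ_i = 1.006 mm.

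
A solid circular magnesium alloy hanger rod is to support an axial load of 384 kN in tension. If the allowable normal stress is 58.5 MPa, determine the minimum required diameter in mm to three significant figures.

91.4 mm

Required area A ≥ P/σ_allow = 384000/58.5 = 6564 mm².
For a solid circular section, d ≥ √(4A/π) = 91.42 mm.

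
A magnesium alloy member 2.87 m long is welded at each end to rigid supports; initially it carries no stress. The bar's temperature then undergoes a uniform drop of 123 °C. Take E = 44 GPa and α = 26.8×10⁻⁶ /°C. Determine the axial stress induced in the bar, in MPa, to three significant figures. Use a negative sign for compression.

Free thermal expansion αLΔT = 26.8e-6 · 2870 · -123 = -9.461 mm.
The walls impose strain ε = −(-9.461)/2870 = 3.2964e-03; σ = Eε = 44000 · 3.2964e-03 = 145 MPa.

145 MPa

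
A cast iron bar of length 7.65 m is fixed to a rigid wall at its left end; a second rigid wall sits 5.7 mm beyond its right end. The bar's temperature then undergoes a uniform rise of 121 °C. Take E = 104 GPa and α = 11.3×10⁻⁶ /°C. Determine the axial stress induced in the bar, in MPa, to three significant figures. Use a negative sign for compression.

-64.7 MPa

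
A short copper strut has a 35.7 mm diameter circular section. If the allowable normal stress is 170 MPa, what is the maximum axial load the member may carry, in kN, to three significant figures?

170 kN

A = 1001 mm².
P_max = σ_allow · A = 170 · 1001 = 170200 N = 170.2 kN.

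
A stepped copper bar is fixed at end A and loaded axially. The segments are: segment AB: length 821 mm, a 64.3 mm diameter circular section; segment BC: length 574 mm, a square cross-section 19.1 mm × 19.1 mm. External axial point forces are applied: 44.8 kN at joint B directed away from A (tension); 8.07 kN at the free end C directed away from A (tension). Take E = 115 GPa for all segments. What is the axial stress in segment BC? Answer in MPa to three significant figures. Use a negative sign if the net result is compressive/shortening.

22.1 MPa

Internal axial forces (sectioning from the free end, tension +): N_BC = 8.07 kN, N_AB = 52.87 kN.
A_BC = 364.8 mm².
σ_BC = N_BC/A_BC = 8070/364.8 = 22.12 MPa.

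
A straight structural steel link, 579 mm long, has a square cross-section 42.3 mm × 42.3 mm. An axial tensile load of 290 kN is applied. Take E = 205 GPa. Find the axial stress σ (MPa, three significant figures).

162 MPa

A = 1789 mm².
σ = N/A = 290000/1789 = 162.1 MPa.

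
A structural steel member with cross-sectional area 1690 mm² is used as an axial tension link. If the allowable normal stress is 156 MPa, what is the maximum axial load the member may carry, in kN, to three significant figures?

P_max = σ_allow · A = 156 · 1690 = 263600 N = 263.6 kN.

264 kN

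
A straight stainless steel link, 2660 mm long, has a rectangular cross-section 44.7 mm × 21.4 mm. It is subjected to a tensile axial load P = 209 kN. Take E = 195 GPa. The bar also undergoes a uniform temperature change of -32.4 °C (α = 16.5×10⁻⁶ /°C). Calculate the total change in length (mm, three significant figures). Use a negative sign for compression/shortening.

A = 956.6 mm².
δ_mech = NL/(AE) = 209000·2660/(956.6·195000) = 2.98 mm.
δ_thermal = αLΔT = 16.5e-6·2660·-32.4 = -1.422 mm.
δ = δ_mech + δ_thermal = 1.558 mm.

1.56 mm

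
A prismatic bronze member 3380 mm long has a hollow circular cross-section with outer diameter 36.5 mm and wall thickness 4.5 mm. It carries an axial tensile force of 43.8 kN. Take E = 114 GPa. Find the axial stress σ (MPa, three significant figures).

A = 452.4 mm².
σ = N/A = 43800/452.4 = 96.82 MPa.

96.8 MPa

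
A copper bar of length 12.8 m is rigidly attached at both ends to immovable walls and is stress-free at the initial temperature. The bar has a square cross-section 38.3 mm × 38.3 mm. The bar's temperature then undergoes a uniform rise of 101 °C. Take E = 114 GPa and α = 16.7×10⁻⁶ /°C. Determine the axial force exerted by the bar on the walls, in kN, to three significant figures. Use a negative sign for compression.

Free thermal expansion αLΔT = 16.7e-6 · 12800 · 101 = 21.59 mm.
The walls impose strain ε = −(21.59)/12800 = -1.6867e-03; σ = Eε = 114000 · -1.6867e-03 = -192.3 MPa.
Wall reaction R = σ·A = -192.3·1467 = -282100 N = -282.1 kN.

-282 kN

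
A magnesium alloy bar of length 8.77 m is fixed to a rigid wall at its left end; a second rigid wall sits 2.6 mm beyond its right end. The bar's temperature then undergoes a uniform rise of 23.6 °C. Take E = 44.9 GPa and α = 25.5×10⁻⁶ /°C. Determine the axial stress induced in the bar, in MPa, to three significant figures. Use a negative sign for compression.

-13.7 MPa

Free thermal expansion αLΔT = 25.5e-6 · 8770 · 23.6 = 5.278 mm.
The walls engage after the gap closes; constrained expansion = 5.278 − 2.6 = 2.678 mm.
The walls impose strain ε = −(2.678)/8770 = -3.0533e-04; σ = Eε = 44900 · -3.0533e-04 = -13.71 MPa.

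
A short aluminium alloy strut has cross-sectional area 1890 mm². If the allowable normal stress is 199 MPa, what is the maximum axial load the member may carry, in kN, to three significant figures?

376 kN

P_max = σ_allow · A = 199 · 1890 = 376100 N = 376.1 kN.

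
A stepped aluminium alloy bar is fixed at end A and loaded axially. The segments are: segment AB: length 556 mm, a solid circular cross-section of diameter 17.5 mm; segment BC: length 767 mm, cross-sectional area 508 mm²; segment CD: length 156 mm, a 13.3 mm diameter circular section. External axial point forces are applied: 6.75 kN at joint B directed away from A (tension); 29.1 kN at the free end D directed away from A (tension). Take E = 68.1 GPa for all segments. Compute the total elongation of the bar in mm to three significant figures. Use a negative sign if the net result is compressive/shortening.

2.34 mm

Internal axial forces (sectioning from the free end, tension +): N_CD = 29.1 kN, N_BC = 29.1 kN, N_AB = 35.85 kN.
A_AB = 240.5 mm².
A_CD = 138.9 mm².
δ_AB = 35850·556/(240.5·68100) = 1.217 mm
δ_BC = 29100·767/(508·68100) = 0.6452 mm
δ_CD = 29100·156/(138.9·68100) = 0.4798 mm
δ = Σδ_i = 2.342 mm.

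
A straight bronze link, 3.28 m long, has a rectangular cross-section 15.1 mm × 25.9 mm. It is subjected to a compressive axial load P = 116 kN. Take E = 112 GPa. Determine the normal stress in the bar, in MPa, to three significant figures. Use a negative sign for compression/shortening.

-297 MPa

A = 391.1 mm².
σ = N/A = -116000/391.1 = -296.6 MPa.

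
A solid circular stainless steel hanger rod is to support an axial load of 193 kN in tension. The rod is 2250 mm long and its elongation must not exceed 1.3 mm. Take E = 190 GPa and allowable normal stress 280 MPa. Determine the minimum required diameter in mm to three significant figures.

Required area A ≥ P/σ_allow = 193000/280 = 689.3 mm².
For a solid circular section, d ≥ √(4A/π) = 29.62 mm.
Elongation limit: A ≥ PL/(Eδ_allow) = 193000·2250/(190000·1.3) = 1758 mm² ⇒ d ≥ 47.31 mm.
The elongation limit governs.

47.3 mm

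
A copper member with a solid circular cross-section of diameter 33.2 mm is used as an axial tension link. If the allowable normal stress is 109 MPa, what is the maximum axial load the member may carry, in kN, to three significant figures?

94.4 kN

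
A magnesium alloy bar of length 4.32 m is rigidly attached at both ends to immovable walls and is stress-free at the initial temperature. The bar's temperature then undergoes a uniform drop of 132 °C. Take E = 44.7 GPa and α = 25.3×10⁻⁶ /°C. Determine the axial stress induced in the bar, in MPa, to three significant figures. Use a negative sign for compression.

Free thermal expansion αLΔT = 25.3e-6 · 4320 · -132 = -14.43 mm.
The walls impose strain ε = −(-14.43)/4320 = 3.3396e-03; σ = Eε = 44700 · 3.3396e-03 = 149.3 MPa.

149 MPa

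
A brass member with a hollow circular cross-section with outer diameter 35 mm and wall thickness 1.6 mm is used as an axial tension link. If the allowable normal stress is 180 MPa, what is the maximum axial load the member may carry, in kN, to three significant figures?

A = 167.9 mm².
P_max = σ_allow · A = 180 · 167.9 = 30220 N = 30.22 kN.

30.2 kN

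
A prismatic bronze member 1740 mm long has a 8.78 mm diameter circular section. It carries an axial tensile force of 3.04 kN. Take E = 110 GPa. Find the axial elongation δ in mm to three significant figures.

0.794 mm

A = 60.55 mm².
δ_mech = NL/(AE) = 3040·1740/(60.55·110000) = 0.7942 mm.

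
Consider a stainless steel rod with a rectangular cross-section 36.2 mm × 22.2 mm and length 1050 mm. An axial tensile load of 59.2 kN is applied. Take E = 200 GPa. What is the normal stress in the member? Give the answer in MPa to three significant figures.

73.7 MPa

A = 803.6 mm².
σ = N/A = 59200/803.6 = 73.66 MPa.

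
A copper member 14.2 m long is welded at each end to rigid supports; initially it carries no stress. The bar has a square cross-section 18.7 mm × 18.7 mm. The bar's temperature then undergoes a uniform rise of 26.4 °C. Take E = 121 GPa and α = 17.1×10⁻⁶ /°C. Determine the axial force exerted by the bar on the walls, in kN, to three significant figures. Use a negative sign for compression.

-19.1 kN

Free thermal expansion αLΔT = 17.1e-6 · 14200 · 26.4 = 6.41 mm.
The walls impose strain ε = −(6.41)/14200 = -4.5144e-04; σ = Eε = 121000 · -4.5144e-04 = -54.62 MPa.
Wall reaction R = σ·A = -54.62·349.7 = -19100 N = -19.1 kN.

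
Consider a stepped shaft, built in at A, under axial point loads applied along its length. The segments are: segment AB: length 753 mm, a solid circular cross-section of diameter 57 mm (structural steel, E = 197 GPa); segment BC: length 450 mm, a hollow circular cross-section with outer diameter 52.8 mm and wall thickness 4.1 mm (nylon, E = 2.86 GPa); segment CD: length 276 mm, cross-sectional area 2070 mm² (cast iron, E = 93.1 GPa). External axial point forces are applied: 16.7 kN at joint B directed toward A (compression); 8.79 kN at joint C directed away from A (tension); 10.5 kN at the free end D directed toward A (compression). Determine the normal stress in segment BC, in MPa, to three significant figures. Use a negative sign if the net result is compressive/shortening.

-2.73 MPa

Internal axial forces (sectioning from the free end, tension +): N_CD = -10.5 kN, N_BC = -1.71 kN, N_AB = -18.41 kN.
A_BC = 627.3 mm².
σ_BC = N_BC/A_BC = -1710/627.3 = -2.726 MPa.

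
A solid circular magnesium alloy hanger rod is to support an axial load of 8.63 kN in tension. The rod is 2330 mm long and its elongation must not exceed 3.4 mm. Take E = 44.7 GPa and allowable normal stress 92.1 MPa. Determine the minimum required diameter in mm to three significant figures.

13.0 mm

Required area A ≥ P/σ_allow = 8630/92.1 = 93.7 mm².
For a solid circular section, d ≥ √(4A/π) = 10.92 mm.
Elongation limit: A ≥ PL/(Eδ_allow) = 8630·2330/(44700·3.4) = 132.3 mm² ⇒ d ≥ 12.98 mm.
The elongation limit governs.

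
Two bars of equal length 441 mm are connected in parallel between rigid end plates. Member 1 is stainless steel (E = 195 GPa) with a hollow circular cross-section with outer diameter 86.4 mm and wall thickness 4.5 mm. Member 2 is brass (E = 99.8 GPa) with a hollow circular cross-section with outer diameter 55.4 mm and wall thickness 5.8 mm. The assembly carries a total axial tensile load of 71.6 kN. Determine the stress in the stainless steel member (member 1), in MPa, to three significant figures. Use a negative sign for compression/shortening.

A_1 = 1158 mm².
A_2 = 903.8 mm².
Equal strain + equilibrium ⇒ each member carries load in proportion to AE: A₁E₁ = 225800000 N, A₂E₂ = 90200000 N, ΣAE = 316000000 N.
σ₁ = P·E₁/ΣAE = 71600·195000/316000000 = 44.19 MPa.

44.2 MPa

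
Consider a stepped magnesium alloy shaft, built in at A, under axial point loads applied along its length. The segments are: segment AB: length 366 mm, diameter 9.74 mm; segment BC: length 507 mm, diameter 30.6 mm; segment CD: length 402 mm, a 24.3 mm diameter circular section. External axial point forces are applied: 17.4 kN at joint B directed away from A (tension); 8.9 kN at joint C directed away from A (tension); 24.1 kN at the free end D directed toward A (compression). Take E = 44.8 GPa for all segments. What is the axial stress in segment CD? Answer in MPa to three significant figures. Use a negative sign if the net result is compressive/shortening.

-52.0 MPa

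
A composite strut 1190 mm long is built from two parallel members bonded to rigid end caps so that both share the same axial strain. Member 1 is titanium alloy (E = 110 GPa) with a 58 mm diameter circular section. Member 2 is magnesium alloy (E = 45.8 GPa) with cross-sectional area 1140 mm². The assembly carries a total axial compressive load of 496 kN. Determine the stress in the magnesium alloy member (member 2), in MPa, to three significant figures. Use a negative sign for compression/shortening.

A_1 = 2642 mm².
Equal strain + equilibrium ⇒ each member carries load in proportion to AE: A₁E₁ = 290600000 N, A₂E₂ = 52210000 N, ΣAE = 342800000 N.
σ₂ = P·E₂/ΣAE = -496000·45800/342800000 = -66.26 MPa.

-66.3 MPa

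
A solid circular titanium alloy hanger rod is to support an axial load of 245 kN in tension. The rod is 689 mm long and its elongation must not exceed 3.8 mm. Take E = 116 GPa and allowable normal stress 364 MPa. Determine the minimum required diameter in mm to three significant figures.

29.3 mm

Required area A ≥ P/σ_allow = 245000/364 = 673.1 mm².
For a solid circular section, d ≥ √(4A/π) = 29.27 mm.
Elongation limit: A ≥ PL/(Eδ_allow) = 245000·689/(116000·3.8) = 383 mm² ⇒ d ≥ 22.08 mm.
The stress limit governs.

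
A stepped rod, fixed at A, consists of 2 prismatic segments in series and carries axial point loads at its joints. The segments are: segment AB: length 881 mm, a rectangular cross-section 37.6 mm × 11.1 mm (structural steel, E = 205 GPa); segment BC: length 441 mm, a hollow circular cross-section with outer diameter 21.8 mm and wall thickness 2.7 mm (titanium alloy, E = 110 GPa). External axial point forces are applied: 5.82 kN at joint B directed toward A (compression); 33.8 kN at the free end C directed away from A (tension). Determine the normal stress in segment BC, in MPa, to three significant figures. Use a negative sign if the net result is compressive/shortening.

Internal axial forces (sectioning from the free end, tension +): N_BC = 33.8 kN, N_AB = 27.98 kN.
A_BC = 162 mm².
σ_BC = N_BC/A_BC = 33800/162 = 208.6 MPa.

209 MPa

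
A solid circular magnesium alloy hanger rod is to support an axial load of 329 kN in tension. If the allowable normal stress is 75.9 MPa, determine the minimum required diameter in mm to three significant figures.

Required area A ≥ P/σ_allow = 329000/75.9 = 4335 mm².
For a solid circular section, d ≥ √(4A/π) = 74.29 mm.

74.3 mm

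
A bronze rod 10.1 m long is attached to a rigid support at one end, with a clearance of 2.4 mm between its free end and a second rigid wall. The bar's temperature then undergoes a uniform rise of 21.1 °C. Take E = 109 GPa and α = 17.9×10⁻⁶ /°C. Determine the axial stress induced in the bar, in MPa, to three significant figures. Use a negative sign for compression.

-15.3 MPa

Free thermal expansion αLΔT = 17.9e-6 · 10100 · 21.1 = 3.815 mm.
The walls engage after the gap closes; constrained expansion = 3.815 − 2.4 = 1.415 mm.
The walls impose strain ε = −(1.415)/10100 = -1.4007e-04; σ = Eε = 109000 · -1.4007e-04 = -15.27 MPa.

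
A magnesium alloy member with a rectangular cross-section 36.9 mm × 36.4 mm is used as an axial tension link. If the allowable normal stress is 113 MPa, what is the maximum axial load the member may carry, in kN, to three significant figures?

152 kN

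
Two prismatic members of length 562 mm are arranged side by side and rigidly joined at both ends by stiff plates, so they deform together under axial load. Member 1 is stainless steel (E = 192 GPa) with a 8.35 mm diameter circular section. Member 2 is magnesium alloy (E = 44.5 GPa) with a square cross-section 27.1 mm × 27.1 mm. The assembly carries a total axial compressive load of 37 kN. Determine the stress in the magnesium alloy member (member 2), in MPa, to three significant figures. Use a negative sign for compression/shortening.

-38.1 MPa

A_1 = 54.76 mm².
A_2 = 734.4 mm².
Equal strain + equilibrium ⇒ each member carries load in proportion to AE: A₁E₁ = 10510000 N, A₂E₂ = 32680000 N, ΣAE = 43200000 N.
σ₂ = P·E₂/ΣAE = -37000·44500/43200000 = -38.12 MPa.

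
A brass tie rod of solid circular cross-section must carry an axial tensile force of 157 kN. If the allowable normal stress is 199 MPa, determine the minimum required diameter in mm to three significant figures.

31.7 mm

Required area A ≥ P/σ_allow = 157000/199 = 788.9 mm².
For a solid circular section, d ≥ √(4A/π) = 31.69 mm.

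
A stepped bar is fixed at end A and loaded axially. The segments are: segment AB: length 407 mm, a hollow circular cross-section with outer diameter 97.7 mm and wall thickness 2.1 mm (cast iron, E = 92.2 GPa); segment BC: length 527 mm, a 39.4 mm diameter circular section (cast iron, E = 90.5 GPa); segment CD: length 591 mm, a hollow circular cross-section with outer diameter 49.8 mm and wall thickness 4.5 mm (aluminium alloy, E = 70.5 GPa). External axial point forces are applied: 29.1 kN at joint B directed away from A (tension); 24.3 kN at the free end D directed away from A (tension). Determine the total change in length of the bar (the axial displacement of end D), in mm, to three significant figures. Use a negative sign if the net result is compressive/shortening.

Internal axial forces (sectioning from the free end, tension +): N_CD = 24.3 kN, N_BC = 24.3 kN, N_AB = 53.4 kN.
A_AB = 630.7 mm².
A_BC = 1219 mm².
A_CD = 640.4 mm².
δ_AB = 53400·407/(630.7·92200) = 0.3737 mm
δ_BC = 24300·527/(1219·90500) = 0.1161 mm
δ_CD = 24300·591/(640.4·70500) = 0.3181 mm
δ = Σδ_i = 0.8079 mm.

0.808 mm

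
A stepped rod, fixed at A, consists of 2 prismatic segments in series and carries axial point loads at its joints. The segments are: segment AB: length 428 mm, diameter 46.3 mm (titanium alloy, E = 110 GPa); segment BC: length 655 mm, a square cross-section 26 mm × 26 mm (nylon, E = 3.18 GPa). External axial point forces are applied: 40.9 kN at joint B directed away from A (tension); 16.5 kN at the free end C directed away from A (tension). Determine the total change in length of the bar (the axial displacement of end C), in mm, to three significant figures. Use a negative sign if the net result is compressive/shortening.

Internal axial forces (sectioning from the free end, tension +): N_BC = 16.5 kN, N_AB = 57.4 kN.
A_AB = 1684 mm².
A_BC = 676 mm².
δ_AB = 57400·428/(1684·110000) = 0.1327 mm
δ_BC = 16500·655/(676·3180) = 5.027 mm
δ = Σδ_i = 5.16 mm.

5.16 mm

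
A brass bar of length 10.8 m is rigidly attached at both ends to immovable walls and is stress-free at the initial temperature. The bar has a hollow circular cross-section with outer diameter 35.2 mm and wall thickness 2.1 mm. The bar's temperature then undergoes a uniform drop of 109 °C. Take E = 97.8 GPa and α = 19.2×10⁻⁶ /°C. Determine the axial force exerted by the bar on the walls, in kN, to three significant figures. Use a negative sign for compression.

44.7 kN

Free thermal expansion αLΔT = 19.2e-6 · 10800 · -109 = -22.6 mm.
The walls impose strain ε = −(-22.6)/10800 = 2.0928e-03; σ = Eε = 97800 · 2.0928e-03 = 204.7 MPa.
Wall reaction R = σ·A = 204.7·218.4 = 44700 N = 44.7 kN.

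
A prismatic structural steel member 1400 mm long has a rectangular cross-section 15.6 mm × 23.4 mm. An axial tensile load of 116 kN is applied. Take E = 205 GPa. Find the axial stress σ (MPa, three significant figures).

318 MPa

A = 365 mm².
σ = N/A = 116000/365 = 317.8 MPa.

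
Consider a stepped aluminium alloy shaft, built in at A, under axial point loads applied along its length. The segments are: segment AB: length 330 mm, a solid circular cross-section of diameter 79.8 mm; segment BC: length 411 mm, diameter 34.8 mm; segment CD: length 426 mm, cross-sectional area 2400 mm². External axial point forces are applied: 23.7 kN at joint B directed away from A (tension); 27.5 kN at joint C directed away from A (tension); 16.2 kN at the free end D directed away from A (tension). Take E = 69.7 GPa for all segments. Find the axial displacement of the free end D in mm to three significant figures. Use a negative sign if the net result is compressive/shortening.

0.376 mm

Internal axial forces (sectioning from the free end, tension +): N_CD = 16.2 kN, N_BC = 43.7 kN, N_AB = 67.4 kN.
A_AB = 5001 mm².
A_BC = 951.1 mm².
δ_AB = 67400·330/(5001·69700) = 0.0638 mm
δ_BC = 43700·411/(951.1·69700) = 0.2709 mm
δ_CD = 16200·426/(2400·69700) = 0.04126 mm
δ = Σδ_i = 0.376 mm.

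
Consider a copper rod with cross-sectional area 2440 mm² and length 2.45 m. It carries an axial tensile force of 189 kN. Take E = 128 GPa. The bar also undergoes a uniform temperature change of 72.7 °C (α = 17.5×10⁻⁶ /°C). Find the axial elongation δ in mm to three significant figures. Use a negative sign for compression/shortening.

δ_mech = NL/(AE) = 189000·2450/(2440·128000) = 1.483 mm.
δ_thermal = αLΔT = 17.5e-6·2450·72.7 = 3.117 mm.
δ = δ_mech + δ_thermal = 4.6 mm.

4.60 mm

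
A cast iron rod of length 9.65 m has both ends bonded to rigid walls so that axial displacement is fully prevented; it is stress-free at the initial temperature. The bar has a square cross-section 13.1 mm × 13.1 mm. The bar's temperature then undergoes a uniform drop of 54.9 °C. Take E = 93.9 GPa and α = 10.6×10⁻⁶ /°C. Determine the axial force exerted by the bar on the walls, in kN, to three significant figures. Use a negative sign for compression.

Free thermal expansion αLΔT = 10.6e-6 · 9650 · -54.9 = -5.616 mm.
The walls impose strain ε = −(-5.616)/9650 = 5.8194e-04; σ = Eε = 93900 · 5.8194e-04 = 54.64 MPa.
Wall reaction R = σ·A = 54.64·171.6 = 9377 N = 9.377 kN.

9.38 kN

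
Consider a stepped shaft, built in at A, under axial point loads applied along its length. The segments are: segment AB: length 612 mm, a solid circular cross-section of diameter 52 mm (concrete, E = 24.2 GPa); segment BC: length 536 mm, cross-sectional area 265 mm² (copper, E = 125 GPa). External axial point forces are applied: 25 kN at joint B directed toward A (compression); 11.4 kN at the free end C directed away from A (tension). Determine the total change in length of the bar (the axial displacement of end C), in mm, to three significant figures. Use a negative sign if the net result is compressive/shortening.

Internal axial forces (sectioning from the free end, tension +): N_BC = 11.4 kN, N_AB = -13.6 kN.
A_AB = 2124 mm².
δ_AB = -13600·612/(2124·24200) = -0.1619 mm
δ_BC = 11400·536/(265·125000) = 0.1845 mm
δ = Σδ_i = 0.02252 mm.

0.0225 mm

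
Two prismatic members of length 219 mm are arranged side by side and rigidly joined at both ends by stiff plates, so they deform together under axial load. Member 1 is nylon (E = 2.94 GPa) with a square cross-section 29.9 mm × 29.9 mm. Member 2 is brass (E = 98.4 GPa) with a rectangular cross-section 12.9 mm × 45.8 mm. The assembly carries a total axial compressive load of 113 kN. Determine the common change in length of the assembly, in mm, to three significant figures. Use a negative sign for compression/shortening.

-0.407 mm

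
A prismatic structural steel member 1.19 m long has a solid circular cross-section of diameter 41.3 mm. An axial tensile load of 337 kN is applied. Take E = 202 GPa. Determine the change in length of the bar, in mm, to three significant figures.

1.48 mm

A = 1340 mm².
δ_mech = NL/(AE) = 337000·1190/(1340·202000) = 1.482 mm.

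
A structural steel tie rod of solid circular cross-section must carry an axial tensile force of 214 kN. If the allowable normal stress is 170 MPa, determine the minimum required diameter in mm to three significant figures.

Required area A ≥ P/σ_allow = 214000/170 = 1259 mm².
For a solid circular section, d ≥ √(4A/π) = 40.03 mm.

40.0 mm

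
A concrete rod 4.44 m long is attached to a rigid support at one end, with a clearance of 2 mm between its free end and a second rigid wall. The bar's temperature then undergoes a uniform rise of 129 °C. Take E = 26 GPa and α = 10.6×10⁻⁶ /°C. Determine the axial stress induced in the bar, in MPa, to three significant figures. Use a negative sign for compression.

Free thermal expansion αLΔT = 10.6e-6 · 4440 · 129 = 6.071 mm.
The walls engage after the gap closes; constrained expansion = 6.071 − 2 = 4.071 mm.
The walls impose strain ε = −(4.071)/4440 = -9.1695e-04; σ = Eε = 26000 · -9.1695e-04 = -23.84 MPa.

-23.8 MPa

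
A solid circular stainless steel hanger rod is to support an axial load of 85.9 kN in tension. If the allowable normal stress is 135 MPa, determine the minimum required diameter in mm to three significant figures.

28.5 mm

Required area A ≥ P/σ_allow = 85900/135 = 636.3 mm².
For a solid circular section, d ≥ √(4A/π) = 28.46 mm.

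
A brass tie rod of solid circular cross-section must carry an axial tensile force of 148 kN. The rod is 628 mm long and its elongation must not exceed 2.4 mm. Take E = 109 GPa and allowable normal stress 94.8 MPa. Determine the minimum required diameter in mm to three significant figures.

Required area A ≥ P/σ_allow = 148000/94.8 = 1561 mm².
For a solid circular section, d ≥ √(4A/π) = 44.58 mm.
Elongation limit: A ≥ PL/(Eδ_allow) = 148000·628/(109000·2.4) = 355.3 mm² ⇒ d ≥ 21.27 mm.
The stress limit governs.

44.6 mm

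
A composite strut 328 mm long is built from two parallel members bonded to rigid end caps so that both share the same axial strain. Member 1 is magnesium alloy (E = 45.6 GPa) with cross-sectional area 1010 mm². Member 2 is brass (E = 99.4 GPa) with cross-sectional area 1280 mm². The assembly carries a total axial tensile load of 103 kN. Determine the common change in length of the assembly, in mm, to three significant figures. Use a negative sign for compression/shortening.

Equal strain + equilibrium ⇒ each member carries load in proportion to AE: A₁E₁ = 46060000 N, A₂E₂ = 127200000 N, ΣAE = 173300000 N.
δ = PL/ΣAE = 103000·328/173300000 = 0.195 mm.

0.195 mm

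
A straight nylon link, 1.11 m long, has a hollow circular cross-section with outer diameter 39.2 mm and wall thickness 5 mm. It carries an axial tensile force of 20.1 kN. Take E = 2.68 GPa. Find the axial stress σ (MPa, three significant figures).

37.4 MPa

A = 537.2 mm².
σ = N/A = 20100/537.2 = 37.42 MPa.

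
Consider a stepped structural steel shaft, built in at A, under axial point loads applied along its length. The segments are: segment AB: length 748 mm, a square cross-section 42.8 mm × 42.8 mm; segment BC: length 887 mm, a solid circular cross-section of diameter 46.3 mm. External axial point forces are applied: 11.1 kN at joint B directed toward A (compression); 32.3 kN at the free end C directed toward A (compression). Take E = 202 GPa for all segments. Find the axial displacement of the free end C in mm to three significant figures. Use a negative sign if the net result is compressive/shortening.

-0.172 mm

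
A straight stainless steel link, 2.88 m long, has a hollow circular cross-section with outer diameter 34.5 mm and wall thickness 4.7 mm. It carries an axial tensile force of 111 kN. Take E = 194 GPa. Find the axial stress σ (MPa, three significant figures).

252 MPa

A = 440 mm².
σ = N/A = 111000/440 = 252.3 MPa.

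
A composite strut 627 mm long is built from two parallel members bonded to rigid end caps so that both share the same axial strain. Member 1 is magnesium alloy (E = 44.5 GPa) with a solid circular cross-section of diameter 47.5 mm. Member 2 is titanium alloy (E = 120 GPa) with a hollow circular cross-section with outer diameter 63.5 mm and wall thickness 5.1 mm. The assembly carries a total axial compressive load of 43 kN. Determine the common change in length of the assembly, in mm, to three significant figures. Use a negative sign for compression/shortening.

-0.141 mm

A_1 = 1772 mm².
A_2 = 935.7 mm².
Equal strain + equilibrium ⇒ each member carries load in proportion to AE: A₁E₁ = 78860000 N, A₂E₂ = 112300000 N, ΣAE = 191100000 N.
δ = PL/ΣAE = -43000·627/191100000 = -0.1411 mm.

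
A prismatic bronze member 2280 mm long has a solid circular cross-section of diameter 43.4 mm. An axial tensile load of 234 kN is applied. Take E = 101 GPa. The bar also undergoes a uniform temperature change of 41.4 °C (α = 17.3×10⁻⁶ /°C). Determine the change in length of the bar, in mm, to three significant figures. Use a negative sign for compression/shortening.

5.20 mm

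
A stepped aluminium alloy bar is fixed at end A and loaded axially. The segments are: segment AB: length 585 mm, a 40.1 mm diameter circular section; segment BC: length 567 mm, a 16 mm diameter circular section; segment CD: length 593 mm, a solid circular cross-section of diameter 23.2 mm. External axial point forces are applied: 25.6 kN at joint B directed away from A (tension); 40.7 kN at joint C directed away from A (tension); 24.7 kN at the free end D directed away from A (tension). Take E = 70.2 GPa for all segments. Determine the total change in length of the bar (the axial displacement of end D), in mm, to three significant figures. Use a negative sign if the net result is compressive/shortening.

Internal axial forces (sectioning from the free end, tension +): N_CD = 24.7 kN, N_BC = 65.4 kN, N_AB = 91 kN.
A_AB = 1263 mm².
A_BC = 201.1 mm².
A_CD = 422.7 mm².
δ_AB = 91000·585/(1263·70200) = 0.6005 mm
δ_BC = 65400·567/(201.1·70200) = 2.627 mm
δ_CD = 24700·593/(422.7·70200) = 0.4936 mm
δ = Σδ_i = 3.721 mm.

3.72 mm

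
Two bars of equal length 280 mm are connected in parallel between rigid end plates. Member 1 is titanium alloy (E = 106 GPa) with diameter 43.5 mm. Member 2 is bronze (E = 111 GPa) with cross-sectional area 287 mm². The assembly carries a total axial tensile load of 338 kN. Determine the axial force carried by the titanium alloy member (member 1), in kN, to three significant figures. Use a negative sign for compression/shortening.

A_1 = 1486 mm².
Equal strain + equilibrium ⇒ each member carries load in proportion to AE: A₁E₁ = 157500000 N, A₂E₂ = 31860000 N, ΣAE = 189400000 N.
F₁ = P·A₁E₁/ΣAE = 338000·157500000/189400000 = 281100 N.

281 kN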